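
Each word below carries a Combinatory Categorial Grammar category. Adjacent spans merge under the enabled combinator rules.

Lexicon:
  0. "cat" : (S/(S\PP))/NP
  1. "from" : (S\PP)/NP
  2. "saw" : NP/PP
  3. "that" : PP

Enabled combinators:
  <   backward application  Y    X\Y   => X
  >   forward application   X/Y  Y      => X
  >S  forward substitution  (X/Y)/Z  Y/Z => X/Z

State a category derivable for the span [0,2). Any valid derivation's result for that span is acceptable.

[0,4] S   >
  [0,2] S/NP   >S
    [0,1] "cat" : (S/(S\PP))/NP
    [1,2] "from" : (S\PP)/NP
  [2,4] NP   >
    [2,3] "saw" : NP/PP
    [3,4] "that" : PP

S/NP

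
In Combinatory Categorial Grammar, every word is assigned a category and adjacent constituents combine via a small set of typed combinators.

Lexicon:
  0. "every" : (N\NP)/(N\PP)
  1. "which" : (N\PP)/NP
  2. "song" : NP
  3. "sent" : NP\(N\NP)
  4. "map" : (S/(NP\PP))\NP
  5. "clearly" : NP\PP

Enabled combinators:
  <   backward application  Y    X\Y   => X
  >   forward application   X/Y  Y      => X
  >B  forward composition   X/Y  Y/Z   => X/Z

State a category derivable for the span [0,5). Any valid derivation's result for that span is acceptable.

S/(NP\PP)

[0,6] S   >
  [0,5] S/(NP\PP)   <
    [0,4] NP   <
      [0,3] N\NP   >
        [0,1] "every" : (N\NP)/(N\PP)
        [1,3] N\PP   >
          [1,2] "which" : (N\PP)/NP
          [2,3] "song" : NP
      [3,4] "sent" : NP\(N\NP)
    [4,5] "map" : (S/(NP\PP))\NP
  [5,6] "clearly" : NP\PP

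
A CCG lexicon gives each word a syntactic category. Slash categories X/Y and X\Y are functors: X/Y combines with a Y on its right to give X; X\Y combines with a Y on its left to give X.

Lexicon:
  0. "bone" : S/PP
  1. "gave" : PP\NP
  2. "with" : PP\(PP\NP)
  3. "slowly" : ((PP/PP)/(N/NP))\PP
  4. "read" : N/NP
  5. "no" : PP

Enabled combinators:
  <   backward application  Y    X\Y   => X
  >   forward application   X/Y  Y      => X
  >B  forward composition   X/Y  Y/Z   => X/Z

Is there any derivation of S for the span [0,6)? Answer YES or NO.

[0,6] S   >
  [0,5] S/PP   >B
    [0,1] "bone" : S/PP
    [1,5] PP/PP   >
      [1,4] (PP/PP)/(N/NP)   <
        [1,3] PP   <
          [1,2] "gave" : PP\NP
          [2,3] "with" : PP\(PP\NP)
        [3,4] "slowly" : ((PP/PP)/(N/NP))\PP
      [4,5] "read" : N/NP
  [5,6] "no" : PP

YES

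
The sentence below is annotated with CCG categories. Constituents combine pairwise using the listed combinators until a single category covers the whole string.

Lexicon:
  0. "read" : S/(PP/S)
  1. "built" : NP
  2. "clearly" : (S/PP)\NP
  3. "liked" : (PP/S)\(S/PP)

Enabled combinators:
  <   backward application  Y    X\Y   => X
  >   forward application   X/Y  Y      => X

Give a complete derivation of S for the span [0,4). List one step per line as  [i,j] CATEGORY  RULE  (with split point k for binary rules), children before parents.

[0,1] S/(PP/S)  lex  "read"
[1,2] NP  lex  "built"
[2,3] (S/PP)\NP  lex  "clearly"
[1,3] S/PP  <  k=2
[3,4] (PP/S)\(S/PP)  lex  "liked"
[1,4] PP/S  <  k=3
[0,4] S  >  k=1

[0,4] S   >
  [0,1] "read" : S/(PP/S)
  [1,4] PP/S   <
    [1,3] S/PP   <
      [1,2] "built" : NP
      [2,3] "clearly" : (S/PP)\NP
    [3,4] "liked" : (PP/S)\(S/PP)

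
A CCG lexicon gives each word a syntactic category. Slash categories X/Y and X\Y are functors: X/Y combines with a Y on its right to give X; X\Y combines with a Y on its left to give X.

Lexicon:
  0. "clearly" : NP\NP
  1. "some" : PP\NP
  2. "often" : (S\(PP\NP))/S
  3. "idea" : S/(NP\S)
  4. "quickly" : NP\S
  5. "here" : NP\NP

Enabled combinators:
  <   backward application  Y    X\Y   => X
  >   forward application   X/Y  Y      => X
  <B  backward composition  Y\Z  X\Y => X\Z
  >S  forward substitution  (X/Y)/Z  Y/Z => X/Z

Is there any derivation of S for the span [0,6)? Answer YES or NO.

YES

[0,6] S   <
  [0,2] PP\NP   <B
    [0,1] "clearly" : NP\NP
    [1,2] "some" : PP\NP
  [2,6] S\(PP\NP)   >
    [2,3] "often" : (S\(PP\NP))/S
    [3,6] S   >
      [3,4] "idea" : S/(NP\S)
      [4,6] NP\S   <B
        [4,5] "quickly" : NP\S
        [5,6] "here" : NP\NP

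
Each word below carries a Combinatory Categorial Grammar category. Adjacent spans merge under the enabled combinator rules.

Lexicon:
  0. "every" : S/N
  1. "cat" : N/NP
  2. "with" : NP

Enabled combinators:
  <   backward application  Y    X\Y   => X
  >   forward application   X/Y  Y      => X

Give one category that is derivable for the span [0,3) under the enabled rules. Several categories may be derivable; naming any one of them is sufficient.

S

[0,3] S   >
  [0,1] "every" : S/N
  [1,3] N   >
    [1,2] "cat" : N/NP
    [2,3] "with" : NP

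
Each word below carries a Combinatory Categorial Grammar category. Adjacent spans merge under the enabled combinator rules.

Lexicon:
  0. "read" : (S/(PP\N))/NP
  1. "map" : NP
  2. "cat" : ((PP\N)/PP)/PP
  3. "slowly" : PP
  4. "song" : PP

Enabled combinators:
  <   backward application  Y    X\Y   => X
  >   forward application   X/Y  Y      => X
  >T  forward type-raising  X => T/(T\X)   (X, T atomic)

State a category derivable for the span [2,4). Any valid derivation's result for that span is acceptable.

(PP\N)/PP

[0,5] S   >
  [0,2] S/(PP\N)   >
    [0,1] "read" : (S/(PP\N))/NP
    [1,2] "map" : NP
  [2,5] PP\N   >
    [2,4] (PP\N)/PP   >
      [2,3] "cat" : ((PP\N)/PP)/PP
      [3,4] "slowly" : PP
    [4,5] "song" : PP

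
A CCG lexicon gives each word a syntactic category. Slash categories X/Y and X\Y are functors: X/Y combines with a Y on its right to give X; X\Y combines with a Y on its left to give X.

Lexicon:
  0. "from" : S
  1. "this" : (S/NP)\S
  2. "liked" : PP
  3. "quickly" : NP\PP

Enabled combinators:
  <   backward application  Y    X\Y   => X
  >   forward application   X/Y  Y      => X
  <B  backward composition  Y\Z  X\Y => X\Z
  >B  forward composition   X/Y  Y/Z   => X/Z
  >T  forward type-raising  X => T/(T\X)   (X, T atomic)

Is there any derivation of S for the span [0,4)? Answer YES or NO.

YES

[0,4] S   >
  [0,2] S/NP   <
    [0,1] "from" : S
    [1,2] "this" : (S/NP)\S
  [2,4] NP   <
    [2,3] "liked" : PP
    [3,4] "quickly" : NP\PP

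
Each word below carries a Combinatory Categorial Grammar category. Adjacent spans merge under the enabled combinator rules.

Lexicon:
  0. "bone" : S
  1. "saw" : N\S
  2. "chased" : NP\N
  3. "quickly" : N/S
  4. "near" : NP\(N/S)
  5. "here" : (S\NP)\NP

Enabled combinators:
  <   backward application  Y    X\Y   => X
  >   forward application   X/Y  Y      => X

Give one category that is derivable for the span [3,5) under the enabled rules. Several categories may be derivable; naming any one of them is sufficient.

NP

[0,6] S   <
  [0,3] NP   <
    [0,2] N   <
      [0,1] "bone" : S
      [1,2] "saw" : N\S
    [2,3] "chased" : NP\N
  [3,6] S\NP   <
    [3,5] NP   <
      [3,4] "quickly" : N/S
      [4,5] "near" : NP\(N/S)
    [5,6] "here" : (S\NP)\NP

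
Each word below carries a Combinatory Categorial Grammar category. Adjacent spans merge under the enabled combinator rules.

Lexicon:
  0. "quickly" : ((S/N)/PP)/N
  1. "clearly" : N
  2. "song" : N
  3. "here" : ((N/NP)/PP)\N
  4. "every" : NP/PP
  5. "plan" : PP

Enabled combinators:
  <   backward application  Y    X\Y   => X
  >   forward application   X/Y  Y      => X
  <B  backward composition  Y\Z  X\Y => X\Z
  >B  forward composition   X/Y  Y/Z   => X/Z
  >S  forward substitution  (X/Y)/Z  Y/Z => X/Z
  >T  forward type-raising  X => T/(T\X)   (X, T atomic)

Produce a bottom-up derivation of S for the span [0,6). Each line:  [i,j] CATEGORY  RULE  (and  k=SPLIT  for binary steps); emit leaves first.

[0,6] S   >
  [0,5] S/PP   >S
    [0,2] (S/N)/PP   >
      [0,1] "quickly" : ((S/N)/PP)/N
      [1,2] "clearly" : N
    [2,5] N/PP   >S
      [2,4] (N/NP)/PP   <
        [2,3] "song" : N
        [3,4] "here" : ((N/NP)/PP)\N
      [4,5] "every" : NP/PP
  [5,6] "plan" : PP

[0,1] ((S/N)/PP)/N  lex  "quickly"
[1,2] N  lex  "clearly"
[0,2] (S/N)/PP  >  k=1
[2,3] N  lex  "song"
[3,4] ((N/NP)/PP)\N  lex  "here"
[2,4] (N/NP)/PP  <  k=3
[4,5] NP/PP  lex  "every"
[2,5] N/PP  >S  k=4
[0,5] S/PP  >S  k=2
[5,6] PP  lex  "plan"
[0,6] S  >  k=5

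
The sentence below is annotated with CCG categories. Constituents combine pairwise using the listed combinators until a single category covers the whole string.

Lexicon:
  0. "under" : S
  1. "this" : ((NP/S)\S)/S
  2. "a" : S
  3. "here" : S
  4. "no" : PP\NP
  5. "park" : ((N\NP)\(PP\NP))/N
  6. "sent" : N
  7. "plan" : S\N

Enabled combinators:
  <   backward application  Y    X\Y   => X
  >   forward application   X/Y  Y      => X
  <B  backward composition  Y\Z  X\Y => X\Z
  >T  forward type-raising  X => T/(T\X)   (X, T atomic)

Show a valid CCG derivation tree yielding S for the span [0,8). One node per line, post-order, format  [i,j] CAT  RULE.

[0,1] S  lex  "under"
[1,2] ((NP/S)\S)/S  lex  "this"
[2,3] S  lex  "a"
[1,3] (NP/S)\S  >  k=2
[0,3] NP/S  <  k=1
[3,4] S  lex  "here"
[0,4] NP  >  k=3
[4,5] PP\NP  lex  "no"
[5,6] ((N\NP)\(PP\NP))/N  lex  "park"
[6,7] N  lex  "sent"
[5,7] (N\NP)\(PP\NP)  >  k=6
[4,7] N\NP  <  k=5
[0,7] N  <  k=4
[7,8] S\N  lex  "plan"
[0,8] S  <  k=7

[0,8] S   <
  [0,7] N   <
    [0,4] NP   >
      [0,3] NP/S   <
        [0,1] "under" : S
        [1,3] (NP/S)\S   >
          [1,2] "this" : ((NP/S)\S)/S
          [2,3] "a" : S
      [3,4] "here" : S
    [4,7] N\NP   <
      [4,5] "no" : PP\NP
      [5,7] (N\NP)\(PP\NP)   >
        [5,6] "park" : ((N\NP)\(PP\NP))/N
        [6,7] "sent" : N
  [7,8] "plan" : S\N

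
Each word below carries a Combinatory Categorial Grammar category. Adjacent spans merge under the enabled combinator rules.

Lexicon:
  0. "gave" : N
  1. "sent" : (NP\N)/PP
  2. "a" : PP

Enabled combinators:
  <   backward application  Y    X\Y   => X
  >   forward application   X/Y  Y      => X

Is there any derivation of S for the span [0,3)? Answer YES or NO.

NO

N (NP\N)/PP PP
CKY chart[0,3] = {NP}; S ∉ chart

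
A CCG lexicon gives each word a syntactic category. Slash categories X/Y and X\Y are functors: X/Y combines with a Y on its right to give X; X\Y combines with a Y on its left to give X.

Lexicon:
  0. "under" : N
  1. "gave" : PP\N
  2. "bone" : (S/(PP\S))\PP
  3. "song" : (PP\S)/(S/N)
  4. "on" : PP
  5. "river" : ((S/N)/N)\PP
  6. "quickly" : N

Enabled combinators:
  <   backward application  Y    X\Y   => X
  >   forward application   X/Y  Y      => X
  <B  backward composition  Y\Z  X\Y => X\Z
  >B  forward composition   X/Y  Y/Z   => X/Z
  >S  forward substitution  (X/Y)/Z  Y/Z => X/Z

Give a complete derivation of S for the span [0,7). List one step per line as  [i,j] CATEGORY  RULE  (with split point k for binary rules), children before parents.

[0,1] N  lex  "under"
[1,2] PP\N  lex  "gave"
[0,2] PP  <  k=1
[2,3] (S/(PP\S))\PP  lex  "bone"
[0,3] S/(PP\S)  <  k=2
[3,4] (PP\S)/(S/N)  lex  "song"
[4,5] PP  lex  "on"
[5,6] ((S/N)/N)\PP  lex  "river"
[4,6] (S/N)/N  <  k=5
[6,7] N  lex  "quickly"
[4,7] S/N  >  k=6
[3,7] PP\S  >  k=4
[0,7] S  >  k=3

[0,7] S   >
  [0,3] S/(PP\S)   <
    [0,2] PP   <
      [0,1] "under" : N
      [1,2] "gave" : PP\N
    [2,3] "bone" : (S/(PP\S))\PP
  [3,7] PP\S   >
    [3,4] "song" : (PP\S)/(S/N)
    [4,7] S/N   >
      [4,6] (S/N)/N   <
        [4,5] "on" : PP
        [5,6] "river" : ((S/N)/N)\PP
      [6,7] "quickly" : N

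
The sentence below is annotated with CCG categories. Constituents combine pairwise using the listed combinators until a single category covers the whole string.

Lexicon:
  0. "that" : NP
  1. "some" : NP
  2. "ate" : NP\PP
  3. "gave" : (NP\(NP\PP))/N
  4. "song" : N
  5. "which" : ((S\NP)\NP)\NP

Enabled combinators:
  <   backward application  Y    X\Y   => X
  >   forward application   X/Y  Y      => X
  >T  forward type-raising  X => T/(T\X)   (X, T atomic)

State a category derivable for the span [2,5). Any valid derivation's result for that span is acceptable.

NP

[0,6] S   <
  [0,1] "that" : NP
  [1,6] S\NP   <
    [1,2] "some" : NP
    [2,6] (S\NP)\NP   <
      [2,5] NP   <
        [2,3] "ate" : NP\PP
        [3,5] NP\(NP\PP)   >
          [3,4] "gave" : (NP\(NP\PP))/N
          [4,5] "song" : N
      [5,6] "which" : ((S\NP)\NP)\NP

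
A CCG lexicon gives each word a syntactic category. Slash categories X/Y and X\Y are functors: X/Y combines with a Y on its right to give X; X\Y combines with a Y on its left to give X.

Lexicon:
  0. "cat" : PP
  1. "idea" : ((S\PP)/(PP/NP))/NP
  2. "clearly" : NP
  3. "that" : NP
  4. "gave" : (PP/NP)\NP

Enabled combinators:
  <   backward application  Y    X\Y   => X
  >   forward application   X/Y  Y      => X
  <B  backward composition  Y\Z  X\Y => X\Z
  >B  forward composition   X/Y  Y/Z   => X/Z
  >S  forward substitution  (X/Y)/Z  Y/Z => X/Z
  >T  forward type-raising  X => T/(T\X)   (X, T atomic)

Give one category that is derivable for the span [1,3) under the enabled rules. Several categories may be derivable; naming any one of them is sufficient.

[0,5] S   >
  [0,1] S/(S\PP)   >T
    [0,1] "cat" : PP
  [1,5] S\PP   >
    [1,3] (S\PP)/(PP/NP)   >
      [1,2] "idea" : ((S\PP)/(PP/NP))/NP
      [2,3] "clearly" : NP
    [3,5] PP/NP   <
      [3,4] "that" : NP
      [4,5] "gave" : (PP/NP)\NP

(S\PP)/(PP/NP)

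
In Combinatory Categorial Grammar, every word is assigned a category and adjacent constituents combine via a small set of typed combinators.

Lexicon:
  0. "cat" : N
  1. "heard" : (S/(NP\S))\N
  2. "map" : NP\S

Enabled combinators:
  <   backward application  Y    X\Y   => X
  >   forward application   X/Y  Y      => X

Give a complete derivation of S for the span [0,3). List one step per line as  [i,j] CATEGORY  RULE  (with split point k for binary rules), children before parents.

[0,1] N  lex  "cat"
[1,2] (S/(NP\S))\N  lex  "heard"
[0,2] S/(NP\S)  <  k=1
[2,3] NP\S  lex  "map"
[0,3] S  >  k=2

[0,3] S   >
  [0,2] S/(NP\S)   <
    [0,1] "cat" : N
    [1,2] "heard" : (S/(NP\S))\N
  [2,3] "map" : NP\S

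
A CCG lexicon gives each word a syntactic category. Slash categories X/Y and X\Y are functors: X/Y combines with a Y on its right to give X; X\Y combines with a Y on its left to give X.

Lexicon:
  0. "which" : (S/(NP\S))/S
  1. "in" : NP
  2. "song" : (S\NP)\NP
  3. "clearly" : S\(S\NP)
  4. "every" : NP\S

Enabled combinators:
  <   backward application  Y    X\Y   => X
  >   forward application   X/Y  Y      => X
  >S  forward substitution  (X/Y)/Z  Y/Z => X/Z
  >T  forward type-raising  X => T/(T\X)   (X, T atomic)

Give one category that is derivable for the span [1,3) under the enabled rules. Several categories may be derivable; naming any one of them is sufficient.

S\NP

[0,5] S   >
  [0,4] S/(NP\S)   >
    [0,1] "which" : (S/(NP\S))/S
    [1,4] S   <
      [1,3] S\NP   <
        [1,2] "in" : NP
        [2,3] "song" : (S\NP)\NP
      [3,4] "clearly" : S\(S\NP)
  [4,5] "every" : NP\S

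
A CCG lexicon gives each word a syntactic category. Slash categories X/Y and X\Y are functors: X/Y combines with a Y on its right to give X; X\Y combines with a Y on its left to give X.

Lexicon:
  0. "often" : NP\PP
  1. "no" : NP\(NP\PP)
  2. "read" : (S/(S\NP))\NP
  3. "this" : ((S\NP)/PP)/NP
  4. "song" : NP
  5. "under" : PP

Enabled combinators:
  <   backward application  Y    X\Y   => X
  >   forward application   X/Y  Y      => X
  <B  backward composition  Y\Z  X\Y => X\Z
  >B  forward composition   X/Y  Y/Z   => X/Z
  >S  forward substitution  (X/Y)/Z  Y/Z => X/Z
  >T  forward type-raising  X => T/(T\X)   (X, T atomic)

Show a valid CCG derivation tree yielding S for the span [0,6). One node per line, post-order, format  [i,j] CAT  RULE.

[0,6] S   >
  [0,3] S/(S\NP)   <
    [0,2] NP   <
      [0,1] "often" : NP\PP
      [1,2] "no" : NP\(NP\PP)
    [2,3] "read" : (S/(S\NP))\NP
  [3,6] S\NP   >
    [3,5] (S\NP)/PP   >
      [3,4] "this" : ((S\NP)/PP)/NP
      [4,5] "song" : NP
    [5,6] "under" : PP

[0,1] NP\PP  lex  "often"
[1,2] NP\(NP\PP)  lex  "no"
[0,2] NP  <  k=1
[2,3] (S/(S\NP))\NP  lex  "read"
[0,3] S/(S\NP)  <  k=2
[3,4] ((S\NP)/PP)/NP  lex  "this"
[4,5] NP  lex  "song"
[3,5] (S\NP)/PP  >  k=4
[5,6] PP  lex  "under"
[3,6] S\NP  >  k=5
[0,6] S  >  k=3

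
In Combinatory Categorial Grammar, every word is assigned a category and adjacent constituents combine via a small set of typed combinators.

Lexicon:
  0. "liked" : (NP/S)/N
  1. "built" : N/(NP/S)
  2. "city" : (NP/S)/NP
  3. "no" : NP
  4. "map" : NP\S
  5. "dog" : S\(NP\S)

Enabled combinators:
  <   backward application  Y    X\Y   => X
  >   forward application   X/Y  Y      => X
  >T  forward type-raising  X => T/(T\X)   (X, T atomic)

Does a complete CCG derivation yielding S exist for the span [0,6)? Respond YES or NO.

NO

(NP/S)/N N/(NP/S) (NP/S)/NP NP NP\S S\(NP\S)
CKY chart[0,6] = {N/(N\NP), NP, NP/(NP\NP), PP/(PP\NP), S/(S\NP)}; S ∉ chart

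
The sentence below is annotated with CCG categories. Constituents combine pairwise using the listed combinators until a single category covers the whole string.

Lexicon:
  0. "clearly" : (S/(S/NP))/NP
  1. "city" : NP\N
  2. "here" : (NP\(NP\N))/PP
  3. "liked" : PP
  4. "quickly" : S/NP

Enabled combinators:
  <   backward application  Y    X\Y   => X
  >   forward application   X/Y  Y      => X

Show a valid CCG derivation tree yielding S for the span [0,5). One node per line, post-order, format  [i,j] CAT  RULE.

[0,5] S   >
  [0,4] S/(S/NP)   >
    [0,1] "clearly" : (S/(S/NP))/NP
    [1,4] NP   <
      [1,2] "city" : NP\N
      [2,4] NP\(NP\N)   >
        [2,3] "here" : (NP\(NP\N))/PP
        [3,4] "liked" : PP
  [4,5] "quickly" : S/NP

[0,1] (S/(S/NP))/NP  lex  "clearly"
[1,2] NP\N  lex  "city"
[2,3] (NP\(NP\N))/PP  lex  "here"
[3,4] PP  lex  "liked"
[2,4] NP\(NP\N)  >  k=3
[1,4] NP  <  k=2
[0,4] S/(S/NP)  >  k=1
[4,5] S/NP  lex  "quickly"
[0,5] S  >  k=4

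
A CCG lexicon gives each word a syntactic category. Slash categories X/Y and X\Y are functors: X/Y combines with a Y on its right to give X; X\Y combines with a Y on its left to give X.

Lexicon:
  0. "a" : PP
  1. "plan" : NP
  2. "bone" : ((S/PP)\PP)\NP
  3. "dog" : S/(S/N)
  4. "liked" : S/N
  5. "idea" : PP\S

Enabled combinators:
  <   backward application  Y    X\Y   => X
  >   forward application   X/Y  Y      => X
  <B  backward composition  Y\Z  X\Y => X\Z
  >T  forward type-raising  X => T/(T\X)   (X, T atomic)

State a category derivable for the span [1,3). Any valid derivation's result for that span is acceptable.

(S/PP)\PP

[0,6] S   >
  [0,3] S/PP   <
    [0,1] "a" : PP
    [1,3] (S/PP)\PP   <
      [1,2] "plan" : NP
      [2,3] "bone" : ((S/PP)\PP)\NP
  [3,6] PP   <
    [3,5] S   >
      [3,4] "dog" : S/(S/N)
      [4,5] "liked" : S/N
    [5,6] "idea" : PP\S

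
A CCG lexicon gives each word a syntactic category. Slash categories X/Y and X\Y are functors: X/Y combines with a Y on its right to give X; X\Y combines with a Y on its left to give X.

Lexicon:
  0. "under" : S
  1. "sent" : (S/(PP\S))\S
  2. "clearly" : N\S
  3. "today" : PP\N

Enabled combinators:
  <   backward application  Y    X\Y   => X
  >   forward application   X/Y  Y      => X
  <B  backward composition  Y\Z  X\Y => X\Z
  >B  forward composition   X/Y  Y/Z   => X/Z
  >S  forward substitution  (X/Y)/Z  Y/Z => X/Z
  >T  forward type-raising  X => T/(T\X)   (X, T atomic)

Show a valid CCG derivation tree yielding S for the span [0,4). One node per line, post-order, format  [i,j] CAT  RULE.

[0,1] S  lex  "under"
[1,2] (S/(PP\S))\S  lex  "sent"
[0,2] S/(PP\S)  <  k=1
[2,3] N\S  lex  "clearly"
[3,4] PP\N  lex  "today"
[2,4] PP\S  <B  k=3
[0,4] S  >  k=2

[0,4] S   >
  [0,2] S/(PP\S)   <
    [0,1] "under" : S
    [1,2] "sent" : (S/(PP\S))\S
  [2,4] PP\S   <B
    [2,3] "clearly" : N\S
    [3,4] "today" : PP\N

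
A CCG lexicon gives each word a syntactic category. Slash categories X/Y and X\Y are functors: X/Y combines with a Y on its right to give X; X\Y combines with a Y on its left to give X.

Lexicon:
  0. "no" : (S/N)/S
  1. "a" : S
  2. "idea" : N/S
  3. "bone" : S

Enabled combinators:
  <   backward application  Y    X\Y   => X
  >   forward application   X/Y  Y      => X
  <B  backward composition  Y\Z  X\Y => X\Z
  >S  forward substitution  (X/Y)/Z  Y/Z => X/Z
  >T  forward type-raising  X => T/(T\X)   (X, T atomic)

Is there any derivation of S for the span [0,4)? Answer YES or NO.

[0,4] S   >
  [0,2] S/N   >
    [0,1] "no" : (S/N)/S
    [1,2] "a" : S
  [2,4] N   >
    [2,3] "idea" : N/S
    [3,4] "bone" : S

YES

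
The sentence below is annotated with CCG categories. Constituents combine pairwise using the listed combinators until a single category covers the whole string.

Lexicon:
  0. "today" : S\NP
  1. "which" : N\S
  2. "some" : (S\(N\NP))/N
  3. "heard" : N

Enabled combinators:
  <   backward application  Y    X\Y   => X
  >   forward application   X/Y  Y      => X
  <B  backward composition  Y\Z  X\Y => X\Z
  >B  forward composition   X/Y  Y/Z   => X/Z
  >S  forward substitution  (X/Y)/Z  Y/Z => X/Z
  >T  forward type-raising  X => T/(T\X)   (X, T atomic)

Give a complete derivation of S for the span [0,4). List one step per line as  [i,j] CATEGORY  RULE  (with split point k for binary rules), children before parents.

[0,4] S   <
  [0,2] N\NP   <B
    [0,1] "today" : S\NP
    [1,2] "which" : N\S
  [2,4] S\(N\NP)   >
    [2,3] "some" : (S\(N\NP))/N
    [3,4] "heard" : N

[0,1] S\NP  lex  "today"
[1,2] N\S  lex  "which"
[0,2] N\NP  <B  k=1
[2,3] (S\(N\NP))/N  lex  "some"
[3,4] N  lex  "heard"
[2,4] S\(N\NP)  >  k=3
[0,4] S  <  k=2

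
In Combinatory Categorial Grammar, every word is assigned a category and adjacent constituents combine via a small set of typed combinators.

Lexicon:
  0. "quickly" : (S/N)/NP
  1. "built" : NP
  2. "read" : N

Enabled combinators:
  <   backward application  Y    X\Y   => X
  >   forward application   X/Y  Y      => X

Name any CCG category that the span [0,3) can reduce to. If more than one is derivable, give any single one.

[0,3] S   >
  [0,2] S/N   >
    [0,1] "quickly" : (S/N)/NP
    [1,2] "built" : NP
  [2,3] "read" : N

S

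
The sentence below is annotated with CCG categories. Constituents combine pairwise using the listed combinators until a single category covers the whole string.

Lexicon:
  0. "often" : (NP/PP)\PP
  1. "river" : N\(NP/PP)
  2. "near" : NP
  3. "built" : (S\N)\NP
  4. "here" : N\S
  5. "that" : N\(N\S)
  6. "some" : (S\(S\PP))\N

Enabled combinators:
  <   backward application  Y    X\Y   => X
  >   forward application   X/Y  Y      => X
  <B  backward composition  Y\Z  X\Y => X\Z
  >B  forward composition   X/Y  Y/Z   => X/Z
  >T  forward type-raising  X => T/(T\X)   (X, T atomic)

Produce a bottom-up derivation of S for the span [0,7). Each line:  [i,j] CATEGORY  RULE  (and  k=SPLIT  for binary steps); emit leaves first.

[0,7] S   <
  [0,4] S\PP   <B
    [0,2] N\PP   <B
      [0,1] "often" : (NP/PP)\PP
      [1,2] "river" : N\(NP/PP)
    [2,4] S\N   <
      [2,3] "near" : NP
      [3,4] "built" : (S\N)\NP
  [4,7] S\(S\PP)   <
    [4,6] N   <
      [4,5] "here" : N\S
      [5,6] "that" : N\(N\S)
    [6,7] "some" : (S\(S\PP))\N

[0,1] (NP/PP)\PP  lex  "often"
[1,2] N\(NP/PP)  lex  "river"
[0,2] N\PP  <B  k=1
[2,3] NP  lex  "near"
[3,4] (S\N)\NP  lex  "built"
[2,4] S\N  <  k=3
[0,4] S\PP  <B  k=2
[4,5] N\S  lex  "here"
[5,6] N\(N\S)  lex  "that"
[4,6] N  <  k=5
[6,7] (S\(S\PP))\N  lex  "some"
[4,7] S\(S\PP)  <  k=6
[0,7] S  <  k=4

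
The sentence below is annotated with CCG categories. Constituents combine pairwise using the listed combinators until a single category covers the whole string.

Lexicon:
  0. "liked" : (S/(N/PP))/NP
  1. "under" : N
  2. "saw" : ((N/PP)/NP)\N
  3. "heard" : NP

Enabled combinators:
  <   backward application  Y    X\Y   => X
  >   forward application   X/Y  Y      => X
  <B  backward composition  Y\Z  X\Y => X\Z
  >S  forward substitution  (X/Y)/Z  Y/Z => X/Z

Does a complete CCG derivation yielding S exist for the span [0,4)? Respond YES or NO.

YES

[0,4] S   >
  [0,3] S/NP   >S
    [0,1] "liked" : (S/(N/PP))/NP
    [1,3] (N/PP)/NP   <
      [1,2] "under" : N
      [2,3] "saw" : ((N/PP)/NP)\N
  [3,4] "heard" : NP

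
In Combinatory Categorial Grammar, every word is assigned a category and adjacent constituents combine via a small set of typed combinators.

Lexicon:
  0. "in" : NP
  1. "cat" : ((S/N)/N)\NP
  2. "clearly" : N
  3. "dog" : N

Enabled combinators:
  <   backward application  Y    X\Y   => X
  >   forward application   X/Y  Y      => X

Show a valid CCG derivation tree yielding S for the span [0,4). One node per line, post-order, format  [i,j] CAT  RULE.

[0,4] S   >
  [0,3] S/N   >
    [0,2] (S/N)/N   <
      [0,1] "in" : NP
      [1,2] "cat" : ((S/N)/N)\NP
    [2,3] "clearly" : N
  [3,4] "dog" : N

[0,1] NP  lex  "in"
[1,2] ((S/N)/N)\NP  lex  "cat"
[0,2] (S/N)/N  <  k=1
[2,3] N  lex  "clearly"
[0,3] S/N  >  k=2
[3,4] N  lex  "dog"
[0,4] S  >  k=3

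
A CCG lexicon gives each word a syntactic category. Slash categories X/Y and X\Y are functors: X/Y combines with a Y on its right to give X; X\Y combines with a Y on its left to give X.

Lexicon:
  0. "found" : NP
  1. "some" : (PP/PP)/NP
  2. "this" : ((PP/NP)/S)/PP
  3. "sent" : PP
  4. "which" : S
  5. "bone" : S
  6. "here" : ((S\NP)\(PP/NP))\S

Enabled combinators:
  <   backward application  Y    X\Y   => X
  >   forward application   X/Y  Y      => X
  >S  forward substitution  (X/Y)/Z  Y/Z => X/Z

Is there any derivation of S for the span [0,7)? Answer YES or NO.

YES

[0,7] S   <
  [0,1] "found" : NP
  [1,7] S\NP   <
    [1,5] PP/NP   >S
      [1,2] "some" : (PP/PP)/NP
      [2,5] PP/NP   >
        [2,4] (PP/NP)/S   >
          [2,3] "this" : ((PP/NP)/S)/PP
          [3,4] "sent" : PP
        [4,5] "which" : S
    [5,7] (S\NP)\(PP/NP)   <
      [5,6] "bone" : S
      [6,7] "here" : ((S\NP)\(PP/NP))\S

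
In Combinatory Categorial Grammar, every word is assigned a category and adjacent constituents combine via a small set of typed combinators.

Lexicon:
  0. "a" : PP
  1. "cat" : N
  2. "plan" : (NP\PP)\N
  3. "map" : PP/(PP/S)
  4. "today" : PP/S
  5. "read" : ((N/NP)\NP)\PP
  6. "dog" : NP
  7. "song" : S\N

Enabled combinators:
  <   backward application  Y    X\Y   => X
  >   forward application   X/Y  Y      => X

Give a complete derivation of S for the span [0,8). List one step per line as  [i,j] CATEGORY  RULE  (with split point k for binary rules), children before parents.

[0,1] PP  lex  "a"
[1,2] N  lex  "cat"
[2,3] (NP\PP)\N  lex  "plan"
[1,3] NP\PP  <  k=2
[0,3] NP  <  k=1
[3,4] PP/(PP/S)  lex  "map"
[4,5] PP/S  lex  "today"
[3,5] PP  >  k=4
[5,6] ((N/NP)\NP)\PP  lex  "read"
[3,6] (N/NP)\NP  <  k=5
[0,6] N/NP  <  k=3
[6,7] NP  lex  "dog"
[0,7] N  >  k=6
[7,8] S\N  lex  "song"
[0,8] S  <  k=7

[0,8] S   <
  [0,7] N   >
    [0,6] N/NP   <
      [0,3] NP   <
        [0,1] "a" : PP
        [1,3] NP\PP   <
          [1,2] "cat" : N
          [2,3] "plan" : (NP\PP)\N
      [3,6] (N/NP)\NP   <
        [3,5] PP   >
          [3,4] "map" : PP/(PP/S)
          [4,5] "today" : PP/S
        [5,6] "read" : ((N/NP)\NP)\PP
    [6,7] "dog" : NP
  [7,8] "song" : S\N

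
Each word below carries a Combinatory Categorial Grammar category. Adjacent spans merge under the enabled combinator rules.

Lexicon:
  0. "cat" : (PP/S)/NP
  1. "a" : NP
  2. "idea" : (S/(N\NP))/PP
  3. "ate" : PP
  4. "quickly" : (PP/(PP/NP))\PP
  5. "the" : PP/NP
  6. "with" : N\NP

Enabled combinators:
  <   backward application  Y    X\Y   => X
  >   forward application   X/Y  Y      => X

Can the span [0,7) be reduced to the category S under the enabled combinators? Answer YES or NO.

NO

(PP/S)/NP NP (S/(N\NP))/PP PP (PP/(PP/NP))\PP PP/NP N\NP
CKY chart[0,7] = {PP}; S ∉ chart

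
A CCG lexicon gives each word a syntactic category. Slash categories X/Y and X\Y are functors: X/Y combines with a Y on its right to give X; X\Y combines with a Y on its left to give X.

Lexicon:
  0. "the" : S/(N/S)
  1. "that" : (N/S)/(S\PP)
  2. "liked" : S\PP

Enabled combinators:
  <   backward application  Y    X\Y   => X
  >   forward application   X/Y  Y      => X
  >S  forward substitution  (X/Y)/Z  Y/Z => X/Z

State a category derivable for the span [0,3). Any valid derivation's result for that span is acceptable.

[0,3] S   >
  [0,1] "the" : S/(N/S)
  [1,3] N/S   >
    [1,2] "that" : (N/S)/(S\PP)
    [2,3] "liked" : S\PP

S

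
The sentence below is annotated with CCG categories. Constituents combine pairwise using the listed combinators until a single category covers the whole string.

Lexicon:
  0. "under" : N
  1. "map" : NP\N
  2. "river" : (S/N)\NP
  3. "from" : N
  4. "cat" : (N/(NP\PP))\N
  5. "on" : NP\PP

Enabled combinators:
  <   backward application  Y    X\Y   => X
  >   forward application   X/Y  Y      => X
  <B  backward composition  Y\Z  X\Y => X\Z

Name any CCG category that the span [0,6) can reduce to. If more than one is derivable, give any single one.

S

[0,6] S   >
  [0,3] S/N   <
    [0,2] NP   <
      [0,1] "under" : N
      [1,2] "map" : NP\N
    [2,3] "river" : (S/N)\NP
  [3,6] N   >
    [3,5] N/(NP\PP)   <
      [3,4] "from" : N
      [4,5] "cat" : (N/(NP\PP))\N
    [5,6] "on" : NP\PP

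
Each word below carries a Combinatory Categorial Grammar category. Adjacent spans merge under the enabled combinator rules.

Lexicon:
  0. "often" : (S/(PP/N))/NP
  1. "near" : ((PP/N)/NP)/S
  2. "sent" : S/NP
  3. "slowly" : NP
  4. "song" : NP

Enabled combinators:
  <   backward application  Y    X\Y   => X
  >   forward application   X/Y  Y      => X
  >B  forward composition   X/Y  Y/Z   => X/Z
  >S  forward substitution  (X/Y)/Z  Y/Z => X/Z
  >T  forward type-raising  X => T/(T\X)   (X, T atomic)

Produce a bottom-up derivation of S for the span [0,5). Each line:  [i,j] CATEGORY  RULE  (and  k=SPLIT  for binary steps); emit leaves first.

[0,1] (S/(PP/N))/NP  lex  "often"
[1,2] ((PP/N)/NP)/S  lex  "near"
[2,3] S/NP  lex  "sent"
[3,4] NP  lex  "slowly"
[2,4] S  >  k=3
[1,4] (PP/N)/NP  >  k=2
[0,4] S/NP  >S  k=1
[4,5] NP  lex  "song"
[0,5] S  >  k=4

[0,5] S   >
  [0,4] S/NP   >S
    [0,1] "often" : (S/(PP/N))/NP
    [1,4] (PP/N)/NP   >
      [1,2] "near" : ((PP/N)/NP)/S
      [2,4] S   >
        [2,3] "sent" : S/NP
        [3,4] "slowly" : NP
  [4,5] "song" : NP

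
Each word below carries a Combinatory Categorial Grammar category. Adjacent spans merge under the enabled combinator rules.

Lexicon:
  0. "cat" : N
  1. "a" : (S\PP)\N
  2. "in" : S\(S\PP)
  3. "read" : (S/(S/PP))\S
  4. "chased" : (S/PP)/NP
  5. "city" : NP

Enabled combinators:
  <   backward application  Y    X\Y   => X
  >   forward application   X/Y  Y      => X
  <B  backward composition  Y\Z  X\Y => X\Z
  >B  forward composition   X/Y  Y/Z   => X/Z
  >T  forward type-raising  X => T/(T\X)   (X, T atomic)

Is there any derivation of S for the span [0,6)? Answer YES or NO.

YES

[0,6] S   >
  [0,5] S/NP   >B
    [0,4] S/(S/PP)   <
      [0,3] S   <
        [0,2] S\PP   <
          [0,1] "cat" : N
          [1,2] "a" : (S\PP)\N
        [2,3] "in" : S\(S\PP)
      [3,4] "read" : (S/(S/PP))\S
    [4,5] "chased" : (S/PP)/NP
  [5,6] "city" : NP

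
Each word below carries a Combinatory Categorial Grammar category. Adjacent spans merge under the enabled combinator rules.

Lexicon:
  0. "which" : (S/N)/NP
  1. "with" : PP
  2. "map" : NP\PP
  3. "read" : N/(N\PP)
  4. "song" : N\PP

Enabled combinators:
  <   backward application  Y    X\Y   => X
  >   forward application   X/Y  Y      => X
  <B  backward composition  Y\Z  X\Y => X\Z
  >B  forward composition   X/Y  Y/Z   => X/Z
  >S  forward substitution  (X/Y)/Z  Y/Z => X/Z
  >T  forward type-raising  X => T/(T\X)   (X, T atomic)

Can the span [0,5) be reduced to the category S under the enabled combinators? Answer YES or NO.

[0,5] S   >
  [0,3] S/N   >
    [0,1] "which" : (S/N)/NP
    [1,3] NP   <
      [1,2] "with" : PP
      [2,3] "map" : NP\PP
  [3,5] N   >
    [3,4] "read" : N/(N\PP)
    [4,5] "song" : N\PP

YES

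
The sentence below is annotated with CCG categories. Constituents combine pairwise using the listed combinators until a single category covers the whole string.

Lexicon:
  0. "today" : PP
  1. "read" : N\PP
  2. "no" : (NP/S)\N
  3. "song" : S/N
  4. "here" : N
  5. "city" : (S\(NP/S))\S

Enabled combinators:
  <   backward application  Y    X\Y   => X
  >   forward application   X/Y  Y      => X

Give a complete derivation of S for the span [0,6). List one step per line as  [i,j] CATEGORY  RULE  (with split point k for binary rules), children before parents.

[0,1] PP  lex  "today"
[1,2] N\PP  lex  "read"
[0,2] N  <  k=1
[2,3] (NP/S)\N  lex  "no"
[0,3] NP/S  <  k=2
[3,4] S/N  lex  "song"
[4,5] N  lex  "here"
[3,5] S  >  k=4
[5,6] (S\(NP/S))\S  lex  "city"
[3,6] S\(NP/S)  <  k=5
[0,6] S  <  k=3

[0,6] S   <
  [0,3] NP/S   <
    [0,2] N   <
      [0,1] "today" : PP
      [1,2] "read" : N\PP
    [2,3] "no" : (NP/S)\N
  [3,6] S\(NP/S)   <
    [3,5] S   >
      [3,4] "song" : S/N
      [4,5] "here" : N
    [5,6] "city" : (S\(NP/S))\S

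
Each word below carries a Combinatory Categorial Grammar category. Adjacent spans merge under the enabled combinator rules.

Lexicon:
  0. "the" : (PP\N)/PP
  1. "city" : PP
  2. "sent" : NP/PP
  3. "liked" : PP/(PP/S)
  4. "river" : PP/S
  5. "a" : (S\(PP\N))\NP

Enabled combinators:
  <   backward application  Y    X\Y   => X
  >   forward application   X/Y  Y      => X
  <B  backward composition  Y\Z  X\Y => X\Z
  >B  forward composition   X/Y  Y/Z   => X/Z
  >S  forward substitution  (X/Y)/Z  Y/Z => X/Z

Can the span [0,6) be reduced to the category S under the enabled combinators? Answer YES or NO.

[0,6] S   <
  [0,2] PP\N   >
    [0,1] "the" : (PP\N)/PP
    [1,2] "city" : PP
  [2,6] S\(PP\N)   <
    [2,5] NP   >
      [2,3] "sent" : NP/PP
      [3,5] PP   >
        [3,4] "liked" : PP/(PP/S)
        [4,5] "river" : PP/S
    [5,6] "a" : (S\(PP\N))\NP

YES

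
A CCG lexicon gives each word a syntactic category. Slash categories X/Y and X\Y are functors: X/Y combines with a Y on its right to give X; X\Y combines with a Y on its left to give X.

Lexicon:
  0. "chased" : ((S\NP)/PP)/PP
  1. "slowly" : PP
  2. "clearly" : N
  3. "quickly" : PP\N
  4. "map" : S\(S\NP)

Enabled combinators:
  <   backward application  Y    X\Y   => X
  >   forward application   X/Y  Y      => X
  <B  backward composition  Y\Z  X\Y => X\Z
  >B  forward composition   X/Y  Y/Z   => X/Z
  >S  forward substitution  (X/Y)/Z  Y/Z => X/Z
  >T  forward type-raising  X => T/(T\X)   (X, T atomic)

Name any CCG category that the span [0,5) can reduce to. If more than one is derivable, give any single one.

S

[0,5] S   <
  [0,4] S\NP   >
    [0,2] (S\NP)/PP   >
      [0,1] "chased" : ((S\NP)/PP)/PP
      [1,2] "slowly" : PP
    [2,4] PP   >
      [2,3] PP/(PP\N)   >T
        [2,3] "clearly" : N
      [3,4] "quickly" : PP\N
  [4,5] "map" : S\(S\NP)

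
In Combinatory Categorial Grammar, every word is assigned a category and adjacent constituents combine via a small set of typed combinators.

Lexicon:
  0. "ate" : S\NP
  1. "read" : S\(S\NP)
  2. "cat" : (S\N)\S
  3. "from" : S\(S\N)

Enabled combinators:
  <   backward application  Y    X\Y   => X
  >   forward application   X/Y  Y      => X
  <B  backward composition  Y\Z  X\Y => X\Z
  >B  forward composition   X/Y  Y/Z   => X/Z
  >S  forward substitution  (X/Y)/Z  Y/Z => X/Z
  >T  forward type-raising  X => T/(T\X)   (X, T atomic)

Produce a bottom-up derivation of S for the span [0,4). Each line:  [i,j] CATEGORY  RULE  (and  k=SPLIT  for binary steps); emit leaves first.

[0,1] S\NP  lex  "ate"
[1,2] S\(S\NP)  lex  "read"
[0,2] S  <  k=1
[2,3] (S\N)\S  lex  "cat"
[0,3] S\N  <  k=2
[3,4] S\(S\N)  lex  "from"
[0,4] S  <  k=3

[0,4] S   <
  [0,3] S\N   <
    [0,2] S   <
      [0,1] "ate" : S\NP
      [1,2] "read" : S\(S\NP)
    [2,3] "cat" : (S\N)\S
  [3,4] "from" : S\(S\N)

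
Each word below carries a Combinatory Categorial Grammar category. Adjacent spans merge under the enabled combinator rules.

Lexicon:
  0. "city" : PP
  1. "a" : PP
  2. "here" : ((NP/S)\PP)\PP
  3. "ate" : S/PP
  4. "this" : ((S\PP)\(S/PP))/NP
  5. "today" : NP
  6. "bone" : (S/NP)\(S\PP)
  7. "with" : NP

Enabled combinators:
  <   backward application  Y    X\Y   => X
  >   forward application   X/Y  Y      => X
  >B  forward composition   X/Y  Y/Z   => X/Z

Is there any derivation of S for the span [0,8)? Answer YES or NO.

NO

PP PP ((NP/S)\PP)\PP S/PP ((S\PP)\(S/PP))/NP NP (S/NP)\(S\PP) NP
CKY chart[0,8] = {NP}; S ∉ chart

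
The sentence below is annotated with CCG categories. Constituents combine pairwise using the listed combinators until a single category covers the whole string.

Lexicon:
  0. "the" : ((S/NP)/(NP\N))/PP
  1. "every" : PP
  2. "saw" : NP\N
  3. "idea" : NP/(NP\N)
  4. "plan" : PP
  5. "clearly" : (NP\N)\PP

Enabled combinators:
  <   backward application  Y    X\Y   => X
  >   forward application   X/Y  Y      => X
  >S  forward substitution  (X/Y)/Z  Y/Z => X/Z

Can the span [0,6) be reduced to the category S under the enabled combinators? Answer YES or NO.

YES

[0,6] S   >
  [0,3] S/NP   >
    [0,2] (S/NP)/(NP\N)   >
      [0,1] "the" : ((S/NP)/(NP\N))/PP
      [1,2] "every" : PP
    [2,3] "saw" : NP\N
  [3,6] NP   >
    [3,4] "idea" : NP/(NP\N)
    [4,6] NP\N   <
      [4,5] "plan" : PP
      [5,6] "clearly" : (NP\N)\PP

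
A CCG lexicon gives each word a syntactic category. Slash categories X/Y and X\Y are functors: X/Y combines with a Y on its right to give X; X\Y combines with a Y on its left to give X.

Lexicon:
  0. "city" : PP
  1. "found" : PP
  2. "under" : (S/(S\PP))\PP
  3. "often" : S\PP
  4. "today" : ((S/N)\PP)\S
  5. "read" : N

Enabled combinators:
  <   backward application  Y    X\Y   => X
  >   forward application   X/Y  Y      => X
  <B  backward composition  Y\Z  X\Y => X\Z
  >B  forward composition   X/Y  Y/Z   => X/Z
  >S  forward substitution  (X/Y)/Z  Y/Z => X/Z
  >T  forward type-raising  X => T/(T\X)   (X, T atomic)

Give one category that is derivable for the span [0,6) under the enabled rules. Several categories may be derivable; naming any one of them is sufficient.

[0,6] S   >
  [0,5] S/N   <
    [0,1] "city" : PP
    [1,5] (S/N)\PP   <
      [1,4] S   >
        [1,3] S/(S\PP)   <
          [1,2] "found" : PP
          [2,3] "under" : (S/(S\PP))\PP
        [3,4] "often" : S\PP
      [4,5] "today" : ((S/N)\PP)\S
  [5,6] "read" : N

S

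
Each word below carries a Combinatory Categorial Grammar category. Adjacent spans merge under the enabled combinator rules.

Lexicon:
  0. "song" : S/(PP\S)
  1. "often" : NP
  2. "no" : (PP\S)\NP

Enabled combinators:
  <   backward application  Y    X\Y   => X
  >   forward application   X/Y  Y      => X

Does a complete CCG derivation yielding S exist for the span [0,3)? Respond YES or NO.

[0,3] S   >
  [0,1] "song" : S/(PP\S)
  [1,3] PP\S   <
    [1,2] "often" : NP
    [2,3] "no" : (PP\S)\NP

YES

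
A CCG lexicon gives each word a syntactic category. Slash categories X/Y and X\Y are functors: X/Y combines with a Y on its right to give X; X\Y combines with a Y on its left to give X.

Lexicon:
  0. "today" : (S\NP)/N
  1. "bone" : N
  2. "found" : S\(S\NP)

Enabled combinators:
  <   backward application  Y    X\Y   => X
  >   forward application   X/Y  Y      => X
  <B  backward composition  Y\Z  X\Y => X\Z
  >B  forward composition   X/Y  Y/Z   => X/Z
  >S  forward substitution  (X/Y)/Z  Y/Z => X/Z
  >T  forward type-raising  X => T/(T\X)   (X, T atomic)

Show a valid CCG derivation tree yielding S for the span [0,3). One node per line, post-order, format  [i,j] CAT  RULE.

[0,1] (S\NP)/N  lex  "today"
[1,2] N  lex  "bone"
[0,2] S\NP  >  k=1
[2,3] S\(S\NP)  lex  "found"
[0,3] S  <  k=2

[0,3] S   <
  [0,2] S\NP   >
    [0,1] "today" : (S\NP)/N
    [1,2] "bone" : N
  [2,3] "found" : S\(S\NP)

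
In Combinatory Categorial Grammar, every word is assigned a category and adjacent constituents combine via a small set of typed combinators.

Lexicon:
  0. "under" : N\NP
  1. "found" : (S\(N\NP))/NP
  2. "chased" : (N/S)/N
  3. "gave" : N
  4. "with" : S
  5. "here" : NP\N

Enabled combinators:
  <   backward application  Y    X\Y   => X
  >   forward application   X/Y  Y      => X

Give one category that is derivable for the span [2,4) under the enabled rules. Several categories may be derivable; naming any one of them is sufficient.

N/S

[0,6] S   <
  [0,1] "under" : N\NP
  [1,6] S\(N\NP)   >
    [1,2] "found" : (S\(N\NP))/NP
    [2,6] NP   <
      [2,5] N   >
        [2,4] N/S   >
          [2,3] "chased" : (N/S)/N
          [3,4] "gave" : N
        [4,5] "with" : S
      [5,6] "here" : NP\N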